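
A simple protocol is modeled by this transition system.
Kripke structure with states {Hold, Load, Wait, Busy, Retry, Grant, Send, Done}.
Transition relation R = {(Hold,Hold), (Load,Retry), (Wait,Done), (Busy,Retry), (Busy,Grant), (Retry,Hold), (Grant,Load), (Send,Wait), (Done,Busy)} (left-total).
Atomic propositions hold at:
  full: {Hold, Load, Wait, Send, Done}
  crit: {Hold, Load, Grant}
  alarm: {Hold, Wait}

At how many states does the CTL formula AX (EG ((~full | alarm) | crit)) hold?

Sat(~full) = {Busy, Retry, Grant}
Sat(~full | alarm) = {Hold, Wait, Busy, Retry, Grant}
Sat((~full | alarm) | crit) = {Hold, Load, Wait, Busy, Retry, Grant}
EG ((~full | alarm) | crit): greatest fixpoint, start Z0 = {Hold, Load, Wait, Busy, Retry, Grant}, keep only states in Sat with some successor in Z. Z1 = {Hold, Load, Busy, Retry, Grant}; fixed.
Sat(EG ((~full | alarm) | crit)) = {Hold, Load, Busy, Retry, Grant}
Sat(AX (EG ((~full | alarm) | crit))) = {s : every successor in {Hold, Load, Busy, Retry, Grant}} = {Hold, Load, Busy, Retry, Grant, Done}
|Sat(AX (EG ((~full | alarm) | crit)))| = |{Hold, Load, Busy, Retry, Grant, Done}| = 6.

6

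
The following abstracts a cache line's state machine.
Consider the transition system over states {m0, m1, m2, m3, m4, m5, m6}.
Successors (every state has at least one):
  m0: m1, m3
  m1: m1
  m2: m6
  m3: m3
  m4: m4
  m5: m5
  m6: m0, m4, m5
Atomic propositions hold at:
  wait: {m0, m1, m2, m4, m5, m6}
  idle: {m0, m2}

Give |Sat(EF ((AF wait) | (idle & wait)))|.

AF wait: least fixpoint, start Z0 = {m0, m1, m2, m4, m5, m6}, add states with every successor in Z. Already a fixed point.
Sat(AF wait) = {m0, m1, m2, m4, m5, m6}
Sat(idle & wait) = {m0, m2}
Sat((AF wait) | (idle & wait)) = {m0, m1, m2, m4, m5, m6}
EF ((AF wait) | (idle & wait)): least fixpoint, start Z0 = {m0, m1, m2, m4, m5, m6}, add states with some successor in Z. Already a fixed point.
Sat(EF ((AF wait) | (idle & wait))) = {m0, m1, m2, m4, m5, m6}
|Sat(EF ((AF wait) | (idle & wait)))| = |{m0, m1, m2, m4, m5, m6}| = 6.

6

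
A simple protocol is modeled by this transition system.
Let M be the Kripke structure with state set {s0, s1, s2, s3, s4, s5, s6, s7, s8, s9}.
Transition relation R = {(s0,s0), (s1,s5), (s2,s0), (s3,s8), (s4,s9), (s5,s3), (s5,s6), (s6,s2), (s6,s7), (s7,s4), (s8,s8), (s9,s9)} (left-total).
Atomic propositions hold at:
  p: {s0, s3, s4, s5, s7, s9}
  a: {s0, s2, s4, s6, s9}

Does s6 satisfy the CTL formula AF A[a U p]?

Yes

A[a U p]: least fixpoint, start Z0 = Sat(p) = {s0, s3, s4, s5, s7, s9}, add states in Sat(a) with every successor in Z. Z1 = {s0, s2, s3, s4, s5, s7, s9}; Z2 = {s0, s2, s3, s4, s5, s6, s7, s9}; fixed.
Sat(A[a U p]) = {s0, s2, s3, s4, s5, s6, s7, s9}
AF A[a U p]: least fixpoint, start Z0 = {s0, s2, s3, s4, s5, s6, s7, s9}, add states with every successor in Z. Z1 = {s0, s1, s2, s3, s4, s5, s6, s7, s9}; fixed.
Sat(AF A[a U p]) = {s0, s1, s2, s3, s4, s5, s6, s7, s9}
s6 ∈ Sat(AF A[a U p]) = {s0, s1, s2, s3, s4, s5, s6, s7, s9}, so the formula holds at s6.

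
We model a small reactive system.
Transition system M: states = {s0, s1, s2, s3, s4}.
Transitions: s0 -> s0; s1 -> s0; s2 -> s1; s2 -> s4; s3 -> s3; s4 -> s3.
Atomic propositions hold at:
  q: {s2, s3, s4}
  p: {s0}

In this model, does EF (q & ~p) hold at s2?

Sat(~p) = {s1, s2, s3, s4}
Sat(q & ~p) = {s2, s3, s4}
EF (q & ~p): least fixpoint, start Z0 = {s2, s3, s4}, add states with some successor in Z. Already a fixed point.
Sat(EF (q & ~p)) = {s2, s3, s4}
s2 ∈ Sat(EF (q & ~p)) = {s2, s3, s4}, so the formula holds at s2.

Yes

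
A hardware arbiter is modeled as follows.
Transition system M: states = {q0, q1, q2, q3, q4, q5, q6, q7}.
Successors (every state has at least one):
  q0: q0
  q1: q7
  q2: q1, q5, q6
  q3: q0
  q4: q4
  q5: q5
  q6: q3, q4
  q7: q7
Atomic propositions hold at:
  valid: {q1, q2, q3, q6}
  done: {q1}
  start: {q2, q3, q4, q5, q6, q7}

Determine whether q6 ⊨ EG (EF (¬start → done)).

Sat(¬start) = {q0, q1}
Sat(¬start → done) = {q1, q2, q3, q4, q5, q6, q7}
EF (¬start → done): least fixpoint, start Z0 = {q1, q2, q3, q4, q5, q6, q7}, add states with some successor in Z. Already a fixed point.
Sat(EF (¬start → done)) = {q1, q2, q3, q4, q5, q6, q7}
EG (EF (¬start → done)): greatest fixpoint, start Z0 = {q1, q2, q3, q4, q5, q6, q7}, keep only states in Sat with some successor in Z. Z1 = {q1, q2, q4, q5, q6, q7}; fixed.
Sat(EG (EF (¬start → done))) = {q1, q2, q4, q5, q6, q7}
q6 ∈ Sat(EG (EF (¬start → done))) = {q1, q2, q4, q5, q6, q7}, so the formula holds at q6.

Yes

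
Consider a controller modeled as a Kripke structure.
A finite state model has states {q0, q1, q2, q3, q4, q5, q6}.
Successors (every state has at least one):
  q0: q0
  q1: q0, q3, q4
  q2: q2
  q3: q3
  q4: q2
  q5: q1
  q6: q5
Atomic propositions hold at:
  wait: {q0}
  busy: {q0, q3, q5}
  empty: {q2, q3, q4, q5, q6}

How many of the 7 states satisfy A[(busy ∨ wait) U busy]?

Sat(busy ∨ wait) = {q0, q3, q5}
A[(busy ∨ wait) U busy]: least fixpoint, start Z0 = Sat(busy) = {q0, q3, q5}, add states in Sat(busy ∨ wait) with every successor in Z. Already a fixed point.
Sat(A[(busy ∨ wait) U busy]) = {q0, q3, q5}
|Sat(A[(busy ∨ wait) U busy])| = |{q0, q3, q5}| = 3.

3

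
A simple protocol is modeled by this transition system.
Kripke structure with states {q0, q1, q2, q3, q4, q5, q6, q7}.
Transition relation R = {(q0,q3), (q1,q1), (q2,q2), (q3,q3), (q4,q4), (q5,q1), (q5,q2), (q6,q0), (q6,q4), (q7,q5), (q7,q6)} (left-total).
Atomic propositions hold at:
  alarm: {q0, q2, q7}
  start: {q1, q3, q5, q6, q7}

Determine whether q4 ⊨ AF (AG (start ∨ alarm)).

Sat(start ∨ alarm) = {q0, q1, q2, q3, q5, q6, q7}
AG (start ∨ alarm): greatest fixpoint, start Z0 = {q0, q1, q2, q3, q5, q6, q7}, keep only states in Sat with every successor in Z. Z1 = {q0, q1, q2, q3, q5, q7}; Z2 = {q0, q1, q2, q3, q5}; fixed.
Sat(AG (start ∨ alarm)) = {q0, q1, q2, q3, q5}
AF (AG (start ∨ alarm)): least fixpoint, start Z0 = {q0, q1, q2, q3, q5}, add states with every successor in Z. Already a fixed point.
Sat(AF (AG (start ∨ alarm))) = {q0, q1, q2, q3, q5}
q4 ∉ Sat(AF (AG (start ∨ alarm))) = {q0, q1, q2, q3, q5}, so the formula does not hold at q4.

No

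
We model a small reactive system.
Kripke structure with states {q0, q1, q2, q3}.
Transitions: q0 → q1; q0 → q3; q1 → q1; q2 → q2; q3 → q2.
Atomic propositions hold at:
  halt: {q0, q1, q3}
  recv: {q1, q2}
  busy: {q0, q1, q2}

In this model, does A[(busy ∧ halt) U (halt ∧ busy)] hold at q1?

Sat(busy ∧ halt) = {q0, q1}
Sat(halt ∧ busy) = {q0, q1}
A[(busy ∧ halt) U (halt ∧ busy)]: least fixpoint, start Z0 = Sat((halt ∧ busy)) = {q0, q1}, add states in Sat(busy ∧ halt) with every successor in Z. Already a fixed point.
Sat(A[(busy ∧ halt) U (halt ∧ busy)]) = {q0, q1}
q1 ∈ Sat(A[(busy ∧ halt) U (halt ∧ busy)]) = {q0, q1}, so the formula holds at q1.

Yes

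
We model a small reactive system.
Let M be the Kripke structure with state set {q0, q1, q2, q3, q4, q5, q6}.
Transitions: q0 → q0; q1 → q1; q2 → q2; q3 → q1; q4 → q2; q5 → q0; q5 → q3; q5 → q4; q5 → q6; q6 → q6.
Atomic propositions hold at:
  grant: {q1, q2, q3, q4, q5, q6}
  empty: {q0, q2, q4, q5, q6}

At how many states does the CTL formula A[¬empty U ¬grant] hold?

Sat(¬empty) = {q1, q3}
Sat(¬grant) = {q0}
A[¬empty U ¬grant]: least fixpoint, start Z0 = Sat(¬grant) = {q0}, add states in Sat(¬empty) with every successor in Z. Already a fixed point.
Sat(A[¬empty U ¬grant]) = {q0}
|Sat(A[¬empty U ¬grant])| = |{q0}| = 1.

1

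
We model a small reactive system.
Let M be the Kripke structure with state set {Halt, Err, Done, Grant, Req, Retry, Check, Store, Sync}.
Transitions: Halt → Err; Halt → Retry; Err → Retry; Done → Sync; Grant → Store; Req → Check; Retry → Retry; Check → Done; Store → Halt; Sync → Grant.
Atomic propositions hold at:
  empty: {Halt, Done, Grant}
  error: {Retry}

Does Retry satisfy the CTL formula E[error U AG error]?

AG error: greatest fixpoint, start Z0 = {Retry}, keep only states in Sat with every successor in Z. Already a fixed point.
Sat(AG error) = {Retry}
E[error U AG error]: least fixpoint, start Z0 = Sat(AG error) = {Retry}, add states in Sat(error) with some successor in Z. Already a fixed point.
Sat(E[error U AG error]) = {Retry}
Retry ∈ Sat(E[error U AG error]) = {Retry}, so the formula holds at Retry.

Yes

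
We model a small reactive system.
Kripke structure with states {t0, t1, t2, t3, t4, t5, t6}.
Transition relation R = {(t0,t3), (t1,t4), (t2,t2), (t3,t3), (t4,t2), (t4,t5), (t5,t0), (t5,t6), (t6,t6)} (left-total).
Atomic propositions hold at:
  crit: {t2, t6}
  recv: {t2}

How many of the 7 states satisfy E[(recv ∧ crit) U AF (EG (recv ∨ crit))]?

Sat(recv ∧ crit) = {t2}
Sat(recv ∨ crit) = {t2, t6}
EG (recv ∨ crit): greatest fixpoint, start Z0 = {t2, t6}, keep only states in Sat with some successor in Z. Already a fixed point.
Sat(EG (recv ∨ crit)) = {t2, t6}
AF (EG (recv ∨ crit)): least fixpoint, start Z0 = {t2, t6}, add states with every successor in Z. Already a fixed point.
Sat(AF (EG (recv ∨ crit))) = {t2, t6}
E[(recv ∧ crit) U AF (EG (recv ∨ crit))]: least fixpoint, start Z0 = Sat(AF (EG (recv ∨ crit))) = {t2, t6}, add states in Sat(recv ∧ crit) with some successor in Z. Already a fixed point.
Sat(E[(recv ∧ crit) U AF (EG (recv ∨ crit))]) = {t2, t6}
|Sat(E[(recv ∧ crit) U AF (EG (recv ∨ crit))])| = |{t2, t6}| = 2.

2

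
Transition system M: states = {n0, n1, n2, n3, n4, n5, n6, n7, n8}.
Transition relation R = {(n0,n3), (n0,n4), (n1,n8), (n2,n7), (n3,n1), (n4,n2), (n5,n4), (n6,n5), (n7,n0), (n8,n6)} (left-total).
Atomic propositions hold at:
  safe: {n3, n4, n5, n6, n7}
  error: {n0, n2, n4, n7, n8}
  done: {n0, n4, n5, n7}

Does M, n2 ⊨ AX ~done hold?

No

Sat(~done) = {n1, n2, n3, n6, n8}
Sat(AX ~done) = {s : every successor in {n1, n2, n3, n6, n8}} = {n1, n3, n4, n8}
n2 ∉ Sat(AX ~done) = {n1, n3, n4, n8}, so the formula does not hold at n2.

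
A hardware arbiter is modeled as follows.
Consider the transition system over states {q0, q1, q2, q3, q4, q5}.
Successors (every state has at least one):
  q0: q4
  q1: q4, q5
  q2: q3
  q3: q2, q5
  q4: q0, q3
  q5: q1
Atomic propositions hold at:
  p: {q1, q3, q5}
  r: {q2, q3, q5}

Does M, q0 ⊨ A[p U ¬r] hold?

Yes

Sat(¬r) = {q0, q1, q4}
A[p U ¬r]: least fixpoint, start Z0 = Sat(¬r) = {q0, q1, q4}, add states in Sat(p) with every successor in Z. Z1 = {q0, q1, q4, q5}; fixed.
Sat(A[p U ¬r]) = {q0, q1, q4, q5}
q0 ∈ Sat(A[p U ¬r]) = {q0, q1, q4, q5}, so the formula holds at q0.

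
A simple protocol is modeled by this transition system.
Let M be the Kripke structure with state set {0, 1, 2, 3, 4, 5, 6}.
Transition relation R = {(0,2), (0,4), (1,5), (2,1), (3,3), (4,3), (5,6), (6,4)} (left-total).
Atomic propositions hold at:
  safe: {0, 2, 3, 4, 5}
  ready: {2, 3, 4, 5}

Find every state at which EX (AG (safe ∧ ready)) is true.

{0, 3, 4, 6}

Sat(safe ∧ ready) = {2, 3, 4, 5}
AG (safe ∧ ready): greatest fixpoint, start Z0 = {2, 3, 4, 5}, keep only states in Sat with every successor in Z. Z1 = {3, 4}; fixed.
Sat(AG (safe ∧ ready)) = {3, 4}
Sat(EX (AG (safe ∧ ready))) = {s : some successor in {3, 4}} = {0, 3, 4, 6}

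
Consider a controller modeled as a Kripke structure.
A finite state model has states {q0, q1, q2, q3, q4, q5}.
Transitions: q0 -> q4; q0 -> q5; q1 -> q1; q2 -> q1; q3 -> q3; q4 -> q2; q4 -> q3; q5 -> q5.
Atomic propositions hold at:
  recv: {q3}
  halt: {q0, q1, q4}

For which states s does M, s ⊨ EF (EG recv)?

{q0, q3, q4}

EG recv: greatest fixpoint, start Z0 = {q3}, keep only states in Sat with some successor in Z. Already a fixed point.
Sat(EG recv) = {q3}
EF (EG recv): least fixpoint, start Z0 = {q3}, add states with some successor in Z. Z1 = {q3, q4}; Z2 = {q0, q3, q4}; fixed.
Sat(EF (EG recv)) = {q0, q3, q4}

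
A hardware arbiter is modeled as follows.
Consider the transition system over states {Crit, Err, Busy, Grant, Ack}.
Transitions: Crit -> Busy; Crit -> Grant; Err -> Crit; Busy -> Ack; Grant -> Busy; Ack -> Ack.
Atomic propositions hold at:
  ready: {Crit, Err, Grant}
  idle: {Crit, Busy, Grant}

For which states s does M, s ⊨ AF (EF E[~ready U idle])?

Sat(~ready) = {Busy, Ack}
E[~ready U idle]: least fixpoint, start Z0 = Sat(idle) = {Crit, Busy, Grant}, add states in Sat(~ready) with some successor in Z. Already a fixed point.
Sat(E[~ready U idle]) = {Crit, Busy, Grant}
EF E[~ready U idle]: least fixpoint, start Z0 = {Crit, Busy, Grant}, add states with some successor in Z. Z1 = {Crit, Err, Busy, Grant}; fixed.
Sat(EF E[~ready U idle]) = {Crit, Err, Busy, Grant}
AF (EF E[~ready U idle]): least fixpoint, start Z0 = {Crit, Err, Busy, Grant}, add states with every successor in Z. Already a fixed point.
Sat(AF (EF E[~ready U idle])) = {Crit, Err, Busy, Grant}

{Crit, Err, Busy, Grant}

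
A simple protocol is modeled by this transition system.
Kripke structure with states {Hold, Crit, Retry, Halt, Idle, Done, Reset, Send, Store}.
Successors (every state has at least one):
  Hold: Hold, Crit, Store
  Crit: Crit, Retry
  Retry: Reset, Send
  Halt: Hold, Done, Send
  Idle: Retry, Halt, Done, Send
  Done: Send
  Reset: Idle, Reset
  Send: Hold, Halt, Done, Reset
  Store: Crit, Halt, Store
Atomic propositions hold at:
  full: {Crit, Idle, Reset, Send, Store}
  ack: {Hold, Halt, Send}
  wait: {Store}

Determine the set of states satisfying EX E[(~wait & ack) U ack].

Sat(~wait) = {Hold, Crit, Retry, Halt, Idle, Done, Reset, Send}
Sat(~wait & ack) = {Hold, Halt, Send}
E[(~wait & ack) U ack]: least fixpoint, start Z0 = Sat(ack) = {Hold, Halt, Send}, add states in Sat(~wait & ack) with some successor in Z. Already a fixed point.
Sat(E[(~wait & ack) U ack]) = {Hold, Halt, Send}
Sat(EX E[(~wait & ack) U ack]) = {s : some successor in {Hold, Halt, Send}} = {Hold, Retry, Halt, Idle, Done, Send, Store}

{Hold, Retry, Halt, Idle, Done, Send, Store}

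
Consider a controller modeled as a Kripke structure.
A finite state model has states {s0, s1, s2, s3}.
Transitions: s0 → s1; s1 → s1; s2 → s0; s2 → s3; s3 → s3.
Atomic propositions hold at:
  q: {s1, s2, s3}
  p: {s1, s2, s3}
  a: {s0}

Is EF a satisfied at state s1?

EF a: least fixpoint, start Z0 = {s0}, add states with some successor in Z. Z1 = {s0, s2}; fixed.
Sat(EF a) = {s0, s2}
s1 ∉ Sat(EF a) = {s0, s2}, so the formula does not hold at s1.

No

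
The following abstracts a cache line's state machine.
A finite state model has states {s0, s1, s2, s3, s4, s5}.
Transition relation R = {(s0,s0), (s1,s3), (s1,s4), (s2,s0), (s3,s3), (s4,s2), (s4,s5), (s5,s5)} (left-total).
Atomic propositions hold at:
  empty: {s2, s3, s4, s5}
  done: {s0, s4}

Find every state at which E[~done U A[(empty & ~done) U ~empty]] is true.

Sat(~done) = {s1, s2, s3, s5}
Sat(empty & ~done) = {s2, s3, s5}
Sat(~empty) = {s0, s1}
A[(empty & ~done) U ~empty]: least fixpoint, start Z0 = Sat(~empty) = {s0, s1}, add states in Sat(empty & ~done) with every successor in Z. Z1 = {s0, s1, s2}; fixed.
Sat(A[(empty & ~done) U ~empty]) = {s0, s1, s2}
E[~done U A[(empty & ~done) U ~empty]]: least fixpoint, start Z0 = Sat(A[(empty & ~done) U ~empty]) = {s0, s1, s2}, add states in Sat(~done) with some successor in Z. Already a fixed point.
Sat(E[~done U A[(empty & ~done) U ~empty]]) = {s0, s1, s2}

{s0, s1, s2}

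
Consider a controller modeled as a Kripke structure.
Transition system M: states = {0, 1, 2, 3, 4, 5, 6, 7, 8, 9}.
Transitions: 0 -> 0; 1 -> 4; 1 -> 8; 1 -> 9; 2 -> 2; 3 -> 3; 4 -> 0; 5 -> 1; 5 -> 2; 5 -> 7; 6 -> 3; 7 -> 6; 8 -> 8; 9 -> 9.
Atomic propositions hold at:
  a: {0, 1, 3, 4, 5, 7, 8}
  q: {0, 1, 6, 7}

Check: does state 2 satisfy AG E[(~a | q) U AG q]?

No

Sat(~a) = {2, 6, 9}
Sat(~a | q) = {0, 1, 2, 6, 7, 9}
AG q: greatest fixpoint, start Z0 = {0, 1, 6, 7}, keep only states in Sat with every successor in Z. Z1 = {0, 7}; Z2 = {0}; fixed.
Sat(AG q) = {0}
E[(~a | q) U AG q]: least fixpoint, start Z0 = Sat(AG q) = {0}, add states in Sat(~a | q) with some successor in Z. Already a fixed point.
Sat(E[(~a | q) U AG q]) = {0}
AG E[(~a | q) U AG q]: greatest fixpoint, start Z0 = {0}, keep only states in Sat with every successor in Z. Already a fixed point.
Sat(AG E[(~a | q) U AG q]) = {0}
2 ∉ Sat(AG E[(~a | q) U AG q]) = {0}, so the formula does not hold at 2.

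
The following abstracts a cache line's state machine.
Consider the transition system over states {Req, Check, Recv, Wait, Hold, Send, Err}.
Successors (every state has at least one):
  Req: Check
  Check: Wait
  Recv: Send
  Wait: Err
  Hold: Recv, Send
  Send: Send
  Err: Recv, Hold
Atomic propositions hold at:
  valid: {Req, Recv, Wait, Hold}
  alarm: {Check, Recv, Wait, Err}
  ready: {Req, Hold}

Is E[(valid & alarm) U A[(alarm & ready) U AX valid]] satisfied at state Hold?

Sat(valid & alarm) = {Recv, Wait}
Sat(alarm & ready) = ∅
Sat(AX valid) = {s : every successor in {Req, Recv, Wait, Hold}} = {Check, Err}
A[(alarm & ready) U AX valid]: least fixpoint, start Z0 = Sat(AX valid) = {Check, Err}, add states in Sat(alarm & ready) with every successor in Z. Already a fixed point.
Sat(A[(alarm & ready) U AX valid]) = {Check, Err}
E[(valid & alarm) U A[(alarm & ready) U AX valid]]: least fixpoint, start Z0 = Sat(A[(alarm & ready) U AX valid]) = {Check, Err}, add states in Sat(valid & alarm) with some successor in Z. Z1 = {Check, Wait, Err}; fixed.
Sat(E[(valid & alarm) U A[(alarm & ready) U AX valid]]) = {Check, Wait, Err}
Hold ∉ Sat(E[(valid & alarm) U A[(alarm & ready) U AX valid]]) = {Check, Wait, Err}, so the formula does not hold at Hold.

No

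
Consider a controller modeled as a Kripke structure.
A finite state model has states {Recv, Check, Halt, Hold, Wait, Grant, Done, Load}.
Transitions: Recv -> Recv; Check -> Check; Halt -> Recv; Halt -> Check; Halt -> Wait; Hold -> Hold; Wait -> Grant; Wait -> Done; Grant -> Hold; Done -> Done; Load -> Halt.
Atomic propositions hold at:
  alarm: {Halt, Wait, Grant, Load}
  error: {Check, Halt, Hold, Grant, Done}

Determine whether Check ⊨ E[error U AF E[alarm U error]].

E[alarm U error]: least fixpoint, start Z0 = Sat(error) = {Check, Halt, Hold, Grant, Done}, add states in Sat(alarm) with some successor in Z. Z1 = {Check, Halt, Hold, Wait, Grant, Done, Load}; fixed.
Sat(E[alarm U error]) = {Check, Halt, Hold, Wait, Grant, Done, Load}
AF E[alarm U error]: least fixpoint, start Z0 = {Check, Halt, Hold, Wait, Grant, Done, Load}, add states with every successor in Z. Already a fixed point.
Sat(AF E[alarm U error]) = {Check, Halt, Hold, Wait, Grant, Done, Load}
E[error U AF E[alarm U error]]: least fixpoint, start Z0 = Sat(AF E[alarm U error]) = {Check, Halt, Hold, Wait, Grant, Done, Load}, add states in Sat(error) with some successor in Z. Already a fixed point.
Sat(E[error U AF E[alarm U error]]) = {Check, Halt, Hold, Wait, Grant, Done, Load}
Check ∈ Sat(E[error U AF E[alarm U error]]) = {Check, Halt, Hold, Wait, Grant, Done, Load}, so the formula holds at Check.

Yes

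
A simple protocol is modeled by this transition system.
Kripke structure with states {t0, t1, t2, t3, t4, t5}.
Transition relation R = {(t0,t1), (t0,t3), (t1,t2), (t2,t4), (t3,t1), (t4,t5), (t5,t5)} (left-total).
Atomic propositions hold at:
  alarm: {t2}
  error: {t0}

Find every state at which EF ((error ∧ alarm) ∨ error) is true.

Sat(error ∧ alarm) = ∅
Sat((error ∧ alarm) ∨ error) = {t0}
EF ((error ∧ alarm) ∨ error): least fixpoint, start Z0 = {t0}, add states with some successor in Z. Already a fixed point.
Sat(EF ((error ∧ alarm) ∨ error)) = {t0}

{t0}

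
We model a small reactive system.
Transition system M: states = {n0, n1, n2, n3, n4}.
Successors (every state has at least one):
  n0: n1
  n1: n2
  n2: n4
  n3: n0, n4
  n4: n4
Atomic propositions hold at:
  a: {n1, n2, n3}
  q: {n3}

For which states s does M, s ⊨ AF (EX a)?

{n0, n1}

Sat(EX a) = {s : some successor in {n1, n2, n3}} = {n0, n1}
AF (EX a): least fixpoint, start Z0 = {n0, n1}, add states with every successor in Z. Already a fixed point.
Sat(AF (EX a)) = {n0, n1}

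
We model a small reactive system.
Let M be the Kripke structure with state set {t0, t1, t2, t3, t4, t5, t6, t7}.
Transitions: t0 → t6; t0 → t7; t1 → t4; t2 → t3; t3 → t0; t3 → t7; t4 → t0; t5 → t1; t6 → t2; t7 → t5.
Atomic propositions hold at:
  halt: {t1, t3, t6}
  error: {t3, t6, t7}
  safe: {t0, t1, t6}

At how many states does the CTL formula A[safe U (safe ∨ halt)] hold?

Sat(safe ∨ halt) = {t0, t1, t3, t6}
A[safe U (safe ∨ halt)]: least fixpoint, start Z0 = Sat((safe ∨ halt)) = {t0, t1, t3, t6}, add states in Sat(safe) with every successor in Z. Already a fixed point.
Sat(A[safe U (safe ∨ halt)]) = {t0, t1, t3, t6}
|Sat(A[safe U (safe ∨ halt)])| = |{t0, t1, t3, t6}| = 4.

4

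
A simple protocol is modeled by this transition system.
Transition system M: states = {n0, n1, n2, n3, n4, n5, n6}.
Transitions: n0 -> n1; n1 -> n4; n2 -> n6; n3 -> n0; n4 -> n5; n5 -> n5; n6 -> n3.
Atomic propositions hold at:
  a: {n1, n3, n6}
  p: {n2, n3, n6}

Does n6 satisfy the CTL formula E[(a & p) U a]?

Sat(a & p) = {n3, n6}
E[(a & p) U a]: least fixpoint, start Z0 = Sat(a) = {n1, n3, n6}, add states in Sat(a & p) with some successor in Z. Already a fixed point.
Sat(E[(a & p) U a]) = {n1, n3, n6}
n6 ∈ Sat(E[(a & p) U a]) = {n1, n3, n6}, so the formula holds at n6.

Yes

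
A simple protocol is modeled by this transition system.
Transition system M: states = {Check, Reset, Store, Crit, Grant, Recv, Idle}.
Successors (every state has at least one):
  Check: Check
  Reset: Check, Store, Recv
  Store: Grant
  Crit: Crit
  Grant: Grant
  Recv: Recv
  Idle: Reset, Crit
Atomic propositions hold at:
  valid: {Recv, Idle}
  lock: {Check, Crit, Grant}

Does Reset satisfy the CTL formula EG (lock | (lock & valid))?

No

Sat(lock & valid) = ∅
Sat(lock | (lock & valid)) = {Check, Crit, Grant}
EG (lock | (lock & valid)): greatest fixpoint, start Z0 = {Check, Crit, Grant}, keep only states in Sat with some successor in Z. Already a fixed point.
Sat(EG (lock | (lock & valid))) = {Check, Crit, Grant}
Reset ∉ Sat(EG (lock | (lock & valid))) = {Check, Crit, Grant}, so the formula does not hold at Reset.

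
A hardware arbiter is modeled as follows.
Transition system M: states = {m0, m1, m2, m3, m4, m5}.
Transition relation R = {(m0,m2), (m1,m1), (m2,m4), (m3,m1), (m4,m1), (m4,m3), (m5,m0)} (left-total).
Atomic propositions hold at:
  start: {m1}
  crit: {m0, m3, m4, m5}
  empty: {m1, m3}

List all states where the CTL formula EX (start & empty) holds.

Sat(start & empty) = {m1}
Sat(EX (start & empty)) = {s : some successor in {m1}} = {m1, m3, m4}

{m1, m3, m4}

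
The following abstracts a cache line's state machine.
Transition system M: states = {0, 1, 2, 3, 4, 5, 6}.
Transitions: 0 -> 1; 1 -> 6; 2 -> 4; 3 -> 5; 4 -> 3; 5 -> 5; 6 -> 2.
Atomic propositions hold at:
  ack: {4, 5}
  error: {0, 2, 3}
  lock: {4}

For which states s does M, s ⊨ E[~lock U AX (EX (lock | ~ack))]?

Sat(~lock) = {0, 1, 2, 3, 5, 6}
Sat(~ack) = {0, 1, 2, 3, 6}
Sat(lock | ~ack) = {0, 1, 2, 3, 4, 6}
Sat(EX (lock | ~ack)) = {s : some successor in {0, 1, 2, 3, 4, 6}} = {0, 1, 2, 4, 6}
Sat(AX (EX (lock | ~ack))) = {s : every successor in {0, 1, 2, 4, 6}} = {0, 1, 2, 6}
E[~lock U AX (EX (lock | ~ack))]: least fixpoint, start Z0 = Sat(AX (EX (lock | ~ack))) = {0, 1, 2, 6}, add states in Sat(~lock) with some successor in Z. Already a fixed point.
Sat(E[~lock U AX (EX (lock | ~ack))]) = {0, 1, 2, 6}

{0, 1, 2, 6}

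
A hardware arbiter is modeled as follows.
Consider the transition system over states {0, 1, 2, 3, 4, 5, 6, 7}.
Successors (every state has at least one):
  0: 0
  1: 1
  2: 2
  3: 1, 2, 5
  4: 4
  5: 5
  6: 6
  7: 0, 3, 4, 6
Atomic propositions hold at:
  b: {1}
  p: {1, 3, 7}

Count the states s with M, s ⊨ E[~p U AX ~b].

Sat(~p) = {0, 2, 4, 5, 6}
Sat(~b) = {0, 2, 3, 4, 5, 6, 7}
Sat(AX ~b) = {s : every successor in {0, 2, 3, 4, 5, 6, 7}} = {0, 2, 4, 5, 6, 7}
E[~p U AX ~b]: least fixpoint, start Z0 = Sat(AX ~b) = {0, 2, 4, 5, 6, 7}, add states in Sat(~p) with some successor in Z. Already a fixed point.
Sat(E[~p U AX ~b]) = {0, 2, 4, 5, 6, 7}
|Sat(E[~p U AX ~b])| = |{0, 2, 4, 5, 6, 7}| = 6.

6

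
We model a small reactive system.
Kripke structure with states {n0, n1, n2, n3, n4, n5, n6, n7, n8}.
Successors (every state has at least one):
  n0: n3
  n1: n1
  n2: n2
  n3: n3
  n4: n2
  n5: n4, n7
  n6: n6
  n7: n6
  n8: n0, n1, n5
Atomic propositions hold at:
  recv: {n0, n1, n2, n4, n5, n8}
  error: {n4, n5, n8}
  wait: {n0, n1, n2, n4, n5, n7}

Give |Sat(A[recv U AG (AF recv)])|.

3

AF recv: least fixpoint, start Z0 = {n0, n1, n2, n4, n5, n8}, add states with every successor in Z. Already a fixed point.
Sat(AF recv) = {n0, n1, n2, n4, n5, n8}
AG (AF recv): greatest fixpoint, start Z0 = {n0, n1, n2, n4, n5, n8}, keep only states in Sat with every successor in Z. Z1 = {n1, n2, n4, n8}; Z2 = {n1, n2, n4}; fixed.
Sat(AG (AF recv)) = {n1, n2, n4}
A[recv U AG (AF recv)]: least fixpoint, start Z0 = Sat(AG (AF recv)) = {n1, n2, n4}, add states in Sat(recv) with every successor in Z. Already a fixed point.
Sat(A[recv U AG (AF recv)]) = {n1, n2, n4}
|Sat(A[recv U AG (AF recv)])| = |{n1, n2, n4}| = 3.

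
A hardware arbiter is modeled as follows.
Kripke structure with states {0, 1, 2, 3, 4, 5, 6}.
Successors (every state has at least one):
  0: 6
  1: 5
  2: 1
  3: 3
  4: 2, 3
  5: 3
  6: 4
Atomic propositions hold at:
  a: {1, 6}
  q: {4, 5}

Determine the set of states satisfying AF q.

{0, 1, 2, 4, 5, 6}

AF q: least fixpoint, start Z0 = {4, 5}, add states with every successor in Z. Z1 = {1, 4, 5, 6}; Z2 = {0, 1, 2, 4, 5, 6}; fixed.
Sat(AF q) = {0, 1, 2, 4, 5, 6}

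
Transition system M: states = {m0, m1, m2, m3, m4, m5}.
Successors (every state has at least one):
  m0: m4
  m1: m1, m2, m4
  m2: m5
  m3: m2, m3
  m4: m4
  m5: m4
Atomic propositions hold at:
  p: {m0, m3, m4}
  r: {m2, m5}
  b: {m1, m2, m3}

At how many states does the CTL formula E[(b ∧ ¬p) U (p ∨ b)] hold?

Sat(¬p) = {m1, m2, m5}
Sat(b ∧ ¬p) = {m1, m2}
Sat(p ∨ b) = {m0, m1, m2, m3, m4}
E[(b ∧ ¬p) U (p ∨ b)]: least fixpoint, start Z0 = Sat((p ∨ b)) = {m0, m1, m2, m3, m4}, add states in Sat(b ∧ ¬p) with some successor in Z. Already a fixed point.
Sat(E[(b ∧ ¬p) U (p ∨ b)]) = {m0, m1, m2, m3, m4}
|Sat(E[(b ∧ ¬p) U (p ∨ b)])| = |{m0, m1, m2, m3, m4}| = 5.

5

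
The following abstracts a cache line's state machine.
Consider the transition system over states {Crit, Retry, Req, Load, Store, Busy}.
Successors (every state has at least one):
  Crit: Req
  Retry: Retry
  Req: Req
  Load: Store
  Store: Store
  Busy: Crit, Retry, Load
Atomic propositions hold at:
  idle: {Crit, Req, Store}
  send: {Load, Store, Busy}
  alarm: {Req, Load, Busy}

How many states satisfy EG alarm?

1

EG alarm: greatest fixpoint, start Z0 = {Req, Load, Busy}, keep only states in Sat with some successor in Z. Z1 = {Req, Busy}; Z2 = {Req}; fixed.
Sat(EG alarm) = {Req}
|Sat(EG alarm)| = |{Req}| = 1.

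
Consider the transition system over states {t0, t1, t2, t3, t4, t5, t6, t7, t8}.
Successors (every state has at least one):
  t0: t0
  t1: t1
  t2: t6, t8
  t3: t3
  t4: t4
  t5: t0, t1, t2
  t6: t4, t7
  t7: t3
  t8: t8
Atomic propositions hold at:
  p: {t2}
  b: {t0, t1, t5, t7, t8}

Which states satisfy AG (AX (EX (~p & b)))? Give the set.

{t0, t1, t8}

Sat(~p) = {t0, t1, t3, t4, t5, t6, t7, t8}
Sat(~p & b) = {t0, t1, t5, t7, t8}
Sat(EX (~p & b)) = {s : some successor in {t0, t1, t5, t7, t8}} = {t0, t1, t2, t5, t6, t8}
Sat(AX (EX (~p & b))) = {s : every successor in {t0, t1, t2, t5, t6, t8}} = {t0, t1, t2, t5, t8}
AG (AX (EX (~p & b))): greatest fixpoint, start Z0 = {t0, t1, t2, t5, t8}, keep only states in Sat with every successor in Z. Z1 = {t0, t1, t5, t8}; Z2 = {t0, t1, t8}; fixed.
Sat(AG (AX (EX (~p & b)))) = {t0, t1, t8}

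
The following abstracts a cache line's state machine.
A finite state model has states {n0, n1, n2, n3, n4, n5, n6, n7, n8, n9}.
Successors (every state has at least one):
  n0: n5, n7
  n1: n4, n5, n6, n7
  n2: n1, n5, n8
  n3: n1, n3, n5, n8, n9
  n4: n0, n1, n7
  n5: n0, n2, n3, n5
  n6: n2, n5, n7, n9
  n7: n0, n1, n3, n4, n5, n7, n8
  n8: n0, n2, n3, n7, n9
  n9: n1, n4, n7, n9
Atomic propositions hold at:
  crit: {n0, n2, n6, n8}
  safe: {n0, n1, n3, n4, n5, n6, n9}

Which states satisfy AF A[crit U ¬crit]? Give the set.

Sat(¬crit) = {n1, n3, n4, n5, n7, n9}
A[crit U ¬crit]: least fixpoint, start Z0 = Sat(¬crit) = {n1, n3, n4, n5, n7, n9}, add states in Sat(crit) with every successor in Z. Z1 = {n0, n1, n3, n4, n5, n7, n9}; fixed.
Sat(A[crit U ¬crit]) = {n0, n1, n3, n4, n5, n7, n9}
AF A[crit U ¬crit]: least fixpoint, start Z0 = {n0, n1, n3, n4, n5, n7, n9}, add states with every successor in Z. Already a fixed point.
Sat(AF A[crit U ¬crit]) = {n0, n1, n3, n4, n5, n7, n9}

{n0, n1, n3, n4, n5, n7, n9}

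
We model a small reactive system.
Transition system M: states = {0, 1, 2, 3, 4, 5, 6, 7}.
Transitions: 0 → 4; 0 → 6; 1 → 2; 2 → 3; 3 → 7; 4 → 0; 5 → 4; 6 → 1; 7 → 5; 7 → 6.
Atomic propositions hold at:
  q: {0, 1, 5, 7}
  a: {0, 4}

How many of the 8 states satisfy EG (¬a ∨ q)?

Sat(¬a) = {1, 2, 3, 5, 6, 7}
Sat(¬a ∨ q) = {0, 1, 2, 3, 5, 6, 7}
EG (¬a ∨ q): greatest fixpoint, start Z0 = {0, 1, 2, 3, 5, 6, 7}, keep only states in Sat with some successor in Z. Z1 = {0, 1, 2, 3, 6, 7}; fixed.
Sat(EG (¬a ∨ q)) = {0, 1, 2, 3, 6, 7}
|Sat(EG (¬a ∨ q))| = |{0, 1, 2, 3, 6, 7}| = 6.

6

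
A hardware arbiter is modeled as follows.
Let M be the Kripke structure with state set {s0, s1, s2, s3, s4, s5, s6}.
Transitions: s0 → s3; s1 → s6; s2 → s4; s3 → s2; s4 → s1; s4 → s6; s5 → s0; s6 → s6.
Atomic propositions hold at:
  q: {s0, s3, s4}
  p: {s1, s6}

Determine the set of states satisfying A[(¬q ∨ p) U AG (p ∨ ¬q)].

Sat(¬q) = {s1, s2, s5, s6}
Sat(¬q ∨ p) = {s1, s2, s5, s6}
Sat(p ∨ ¬q) = {s1, s2, s5, s6}
AG (p ∨ ¬q): greatest fixpoint, start Z0 = {s1, s2, s5, s6}, keep only states in Sat with every successor in Z. Z1 = {s1, s6}; fixed.
Sat(AG (p ∨ ¬q)) = {s1, s6}
A[(¬q ∨ p) U AG (p ∨ ¬q)]: least fixpoint, start Z0 = Sat(AG (p ∨ ¬q)) = {s1, s6}, add states in Sat(¬q ∨ p) with every successor in Z. Already a fixed point.
Sat(A[(¬q ∨ p) U AG (p ∨ ¬q)]) = {s1, s6}

{s1, s6}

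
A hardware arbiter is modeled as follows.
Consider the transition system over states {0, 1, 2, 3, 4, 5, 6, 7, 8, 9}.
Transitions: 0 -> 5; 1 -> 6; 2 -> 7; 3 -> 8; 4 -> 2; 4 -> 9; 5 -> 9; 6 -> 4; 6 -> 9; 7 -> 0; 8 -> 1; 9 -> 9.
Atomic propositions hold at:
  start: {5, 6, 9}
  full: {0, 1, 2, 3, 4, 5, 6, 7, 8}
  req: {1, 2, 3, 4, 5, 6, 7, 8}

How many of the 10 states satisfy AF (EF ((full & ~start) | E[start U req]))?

9

Sat(~start) = {0, 1, 2, 3, 4, 7, 8}
Sat(full & ~start) = {0, 1, 2, 3, 4, 7, 8}
E[start U req]: least fixpoint, start Z0 = Sat(req) = {1, 2, 3, 4, 5, 6, 7, 8}, add states in Sat(start) with some successor in Z. Already a fixed point.
Sat(E[start U req]) = {1, 2, 3, 4, 5, 6, 7, 8}
Sat((full & ~start) | E[start U req]) = {0, 1, 2, 3, 4, 5, 6, 7, 8}
EF ((full & ~start) | E[start U req]): least fixpoint, start Z0 = {0, 1, 2, 3, 4, 5, 6, 7, 8}, add states with some successor in Z. Already a fixed point.
Sat(EF ((full & ~start) | E[start U req])) = {0, 1, 2, 3, 4, 5, 6, 7, 8}
AF (EF ((full & ~start) | E[start U req])): least fixpoint, start Z0 = {0, 1, 2, 3, 4, 5, 6, 7, 8}, add states with every successor in Z. Already a fixed point.
Sat(AF (EF ((full & ~start) | E[start U req]))) = {0, 1, 2, 3, 4, 5, 6, 7, 8}
|Sat(AF (EF ((full & ~start) | E[start U req])))| = |{0, 1, 2, 3, 4, 5, 6, 7, 8}| = 9.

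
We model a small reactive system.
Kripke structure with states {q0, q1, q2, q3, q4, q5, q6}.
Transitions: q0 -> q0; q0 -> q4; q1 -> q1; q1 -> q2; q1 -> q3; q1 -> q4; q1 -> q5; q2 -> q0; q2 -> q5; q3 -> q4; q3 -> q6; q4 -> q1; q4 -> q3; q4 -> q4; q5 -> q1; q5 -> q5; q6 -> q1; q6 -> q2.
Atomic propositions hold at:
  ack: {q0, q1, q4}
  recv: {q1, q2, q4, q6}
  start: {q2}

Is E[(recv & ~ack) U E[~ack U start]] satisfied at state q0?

No

Sat(~ack) = {q2, q3, q5, q6}
Sat(recv & ~ack) = {q2, q6}
E[~ack U start]: least fixpoint, start Z0 = Sat(start) = {q2}, add states in Sat(~ack) with some successor in Z. Z1 = {q2, q6}; Z2 = {q2, q3, q6}; fixed.
Sat(E[~ack U start]) = {q2, q3, q6}
E[(recv & ~ack) U E[~ack U start]]: least fixpoint, start Z0 = Sat(E[~ack U start]) = {q2, q3, q6}, add states in Sat(recv & ~ack) with some successor in Z. Already a fixed point.
Sat(E[(recv & ~ack) U E[~ack U start]]) = {q2, q3, q6}
q0 ∉ Sat(E[(recv & ~ack) U E[~ack U start]]) = {q2, q3, q6}, so the formula does not hold at q0.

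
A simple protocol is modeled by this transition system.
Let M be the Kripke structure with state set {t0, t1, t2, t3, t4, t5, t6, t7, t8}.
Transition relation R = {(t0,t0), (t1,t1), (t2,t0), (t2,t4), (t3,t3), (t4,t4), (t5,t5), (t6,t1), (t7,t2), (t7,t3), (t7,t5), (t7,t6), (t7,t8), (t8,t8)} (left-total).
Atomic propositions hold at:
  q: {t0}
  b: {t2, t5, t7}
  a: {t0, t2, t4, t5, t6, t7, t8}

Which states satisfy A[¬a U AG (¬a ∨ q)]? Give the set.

Sat(¬a) = {t1, t3}
Sat(¬a ∨ q) = {t0, t1, t3}
AG (¬a ∨ q): greatest fixpoint, start Z0 = {t0, t1, t3}, keep only states in Sat with every successor in Z. Already a fixed point.
Sat(AG (¬a ∨ q)) = {t0, t1, t3}
A[¬a U AG (¬a ∨ q)]: least fixpoint, start Z0 = Sat(AG (¬a ∨ q)) = {t0, t1, t3}, add states in Sat(¬a) with every successor in Z. Already a fixed point.
Sat(A[¬a U AG (¬a ∨ q)]) = {t0, t1, t3}

{t0, t1, t3}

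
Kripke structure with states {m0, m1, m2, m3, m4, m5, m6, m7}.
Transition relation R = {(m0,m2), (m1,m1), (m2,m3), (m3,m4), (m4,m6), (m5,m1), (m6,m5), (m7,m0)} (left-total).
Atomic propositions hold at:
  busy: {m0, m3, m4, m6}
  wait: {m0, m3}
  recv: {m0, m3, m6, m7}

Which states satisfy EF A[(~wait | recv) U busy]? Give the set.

{m0, m2, m3, m4, m6, m7}

Sat(~wait) = {m1, m2, m4, m5, m6, m7}
Sat(~wait | recv) = {m0, m1, m2, m3, m4, m5, m6, m7}
A[(~wait | recv) U busy]: least fixpoint, start Z0 = Sat(busy) = {m0, m3, m4, m6}, add states in Sat(~wait | recv) with every successor in Z. Z1 = {m0, m2, m3, m4, m6, m7}; fixed.
Sat(A[(~wait | recv) U busy]) = {m0, m2, m3, m4, m6, m7}
EF A[(~wait | recv) U busy]: least fixpoint, start Z0 = {m0, m2, m3, m4, m6, m7}, add states with some successor in Z. Already a fixed point.
Sat(EF A[(~wait | recv) U busy]) = {m0, m2, m3, m4, m6, m7}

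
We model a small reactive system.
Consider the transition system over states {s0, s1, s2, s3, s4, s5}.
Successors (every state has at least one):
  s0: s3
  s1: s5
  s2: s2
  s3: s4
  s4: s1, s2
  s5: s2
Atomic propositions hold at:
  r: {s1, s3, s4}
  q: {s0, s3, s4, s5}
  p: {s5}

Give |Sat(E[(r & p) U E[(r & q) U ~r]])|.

Sat(r & p) = ∅
Sat(r & q) = {s3, s4}
Sat(~r) = {s0, s2, s5}
E[(r & q) U ~r]: least fixpoint, start Z0 = Sat(~r) = {s0, s2, s5}, add states in Sat(r & q) with some successor in Z. Z1 = {s0, s2, s4, s5}; Z2 = {s0, s2, s3, s4, s5}; fixed.
Sat(E[(r & q) U ~r]) = {s0, s2, s3, s4, s5}
E[(r & p) U E[(r & q) U ~r]]: least fixpoint, start Z0 = Sat(E[(r & q) U ~r]) = {s0, s2, s3, s4, s5}, add states in Sat(r & p) with some successor in Z. Already a fixed point.
Sat(E[(r & p) U E[(r & q) U ~r]]) = {s0, s2, s3, s4, s5}
|Sat(E[(r & p) U E[(r & q) U ~r]])| = |{s0, s2, s3, s4, s5}| = 5.

5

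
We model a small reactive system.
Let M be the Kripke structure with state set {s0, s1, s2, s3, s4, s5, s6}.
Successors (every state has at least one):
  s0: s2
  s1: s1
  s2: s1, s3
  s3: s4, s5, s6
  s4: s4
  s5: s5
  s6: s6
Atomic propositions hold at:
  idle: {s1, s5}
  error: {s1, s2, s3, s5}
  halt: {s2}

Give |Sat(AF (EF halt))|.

EF halt: least fixpoint, start Z0 = {s2}, add states with some successor in Z. Z1 = {s0, s2}; fixed.
Sat(EF halt) = {s0, s2}
AF (EF halt): least fixpoint, start Z0 = {s0, s2}, add states with every successor in Z. Already a fixed point.
Sat(AF (EF halt)) = {s0, s2}
|Sat(AF (EF halt))| = |{s0, s2}| = 2.

2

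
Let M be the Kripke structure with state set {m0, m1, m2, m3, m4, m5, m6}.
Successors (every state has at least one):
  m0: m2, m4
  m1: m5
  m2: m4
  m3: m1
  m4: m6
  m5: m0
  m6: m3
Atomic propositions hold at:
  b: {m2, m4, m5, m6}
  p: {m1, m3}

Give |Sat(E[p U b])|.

E[p U b]: least fixpoint, start Z0 = Sat(b) = {m2, m4, m5, m6}, add states in Sat(p) with some successor in Z. Z1 = {m1, m2, m4, m5, m6}; Z2 = {m1, m2, m3, m4, m5, m6}; fixed.
Sat(E[p U b]) = {m1, m2, m3, m4, m5, m6}
|Sat(E[p U b])| = |{m1, m2, m3, m4, m5, m6}| = 6.

6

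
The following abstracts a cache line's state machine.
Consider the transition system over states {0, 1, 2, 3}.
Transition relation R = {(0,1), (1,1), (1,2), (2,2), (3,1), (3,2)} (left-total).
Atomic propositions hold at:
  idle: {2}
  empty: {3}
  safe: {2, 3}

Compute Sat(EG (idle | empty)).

{2, 3}

Sat(idle | empty) = {2, 3}
EG (idle | empty): greatest fixpoint, start Z0 = {2, 3}, keep only states in Sat with some successor in Z. Already a fixed point.
Sat(EG (idle | empty)) = {2, 3}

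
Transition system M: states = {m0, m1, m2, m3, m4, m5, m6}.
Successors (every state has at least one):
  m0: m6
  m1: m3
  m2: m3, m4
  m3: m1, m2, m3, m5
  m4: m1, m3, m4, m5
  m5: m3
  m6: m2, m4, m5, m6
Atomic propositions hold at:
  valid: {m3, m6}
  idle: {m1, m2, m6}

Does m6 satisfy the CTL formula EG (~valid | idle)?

Sat(~valid) = {m0, m1, m2, m4, m5}
Sat(~valid | idle) = {m0, m1, m2, m4, m5, m6}
EG (~valid | idle): greatest fixpoint, start Z0 = {m0, m1, m2, m4, m5, m6}, keep only states in Sat with some successor in Z. Z1 = {m0, m2, m4, m6}; fixed.
Sat(EG (~valid | idle)) = {m0, m2, m4, m6}
m6 ∈ Sat(EG (~valid | idle)) = {m0, m2, m4, m6}, so the formula holds at m6.

Yes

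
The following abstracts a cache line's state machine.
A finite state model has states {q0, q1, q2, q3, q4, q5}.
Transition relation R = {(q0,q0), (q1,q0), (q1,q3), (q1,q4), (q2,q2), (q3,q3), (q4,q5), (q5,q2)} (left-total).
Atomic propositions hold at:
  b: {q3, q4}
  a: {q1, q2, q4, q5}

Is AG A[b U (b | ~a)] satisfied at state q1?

Sat(~a) = {q0, q3}
Sat(b | ~a) = {q0, q3, q4}
A[b U (b | ~a)]: least fixpoint, start Z0 = Sat((b | ~a)) = {q0, q3, q4}, add states in Sat(b) with every successor in Z. Already a fixed point.
Sat(A[b U (b | ~a)]) = {q0, q3, q4}
AG A[b U (b | ~a)]: greatest fixpoint, start Z0 = {q0, q3, q4}, keep only states in Sat with every successor in Z. Z1 = {q0, q3}; fixed.
Sat(AG A[b U (b | ~a)]) = {q0, q3}
q1 ∉ Sat(AG A[b U (b | ~a)]) = {q0, q3}, so the formula does not hold at q1.

No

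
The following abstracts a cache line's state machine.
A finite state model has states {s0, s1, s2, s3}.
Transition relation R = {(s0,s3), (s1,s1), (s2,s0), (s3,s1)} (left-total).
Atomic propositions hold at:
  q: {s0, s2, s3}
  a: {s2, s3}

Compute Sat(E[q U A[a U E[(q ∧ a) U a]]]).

{s0, s2, s3}

Sat(q ∧ a) = {s2, s3}
E[(q ∧ a) U a]: least fixpoint, start Z0 = Sat(a) = {s2, s3}, add states in Sat(q ∧ a) with some successor in Z. Already a fixed point.
Sat(E[(q ∧ a) U a]) = {s2, s3}
A[a U E[(q ∧ a) U a]]: least fixpoint, start Z0 = Sat(E[(q ∧ a) U a]) = {s2, s3}, add states in Sat(a) with every successor in Z. Already a fixed point.
Sat(A[a U E[(q ∧ a) U a]]) = {s2, s3}
E[q U A[a U E[(q ∧ a) U a]]]: least fixpoint, start Z0 = Sat(A[a U E[(q ∧ a) U a]]) = {s2, s3}, add states in Sat(q) with some successor in Z. Z1 = {s0, s2, s3}; fixed.
Sat(E[q U A[a U E[(q ∧ a) U a]]]) = {s0, s2, s3}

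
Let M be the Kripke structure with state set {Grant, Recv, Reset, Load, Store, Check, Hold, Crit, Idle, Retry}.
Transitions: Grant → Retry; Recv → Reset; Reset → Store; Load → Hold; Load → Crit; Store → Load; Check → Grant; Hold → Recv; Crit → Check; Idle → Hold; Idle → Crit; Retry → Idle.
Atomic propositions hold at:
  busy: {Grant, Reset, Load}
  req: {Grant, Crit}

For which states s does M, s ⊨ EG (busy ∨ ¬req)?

{Grant, Recv, Reset, Load, Store, Check, Hold, Idle, Retry}

Sat(¬req) = {Recv, Reset, Load, Store, Check, Hold, Idle, Retry}
Sat(busy ∨ ¬req) = {Grant, Recv, Reset, Load, Store, Check, Hold, Idle, Retry}
EG (busy ∨ ¬req): greatest fixpoint, start Z0 = {Grant, Recv, Reset, Load, Store, Check, Hold, Idle, Retry}, keep only states in Sat with some successor in Z. Already a fixed point.
Sat(EG (busy ∨ ¬req)) = {Grant, Recv, Reset, Load, Store, Check, Hold, Idle, Retry}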